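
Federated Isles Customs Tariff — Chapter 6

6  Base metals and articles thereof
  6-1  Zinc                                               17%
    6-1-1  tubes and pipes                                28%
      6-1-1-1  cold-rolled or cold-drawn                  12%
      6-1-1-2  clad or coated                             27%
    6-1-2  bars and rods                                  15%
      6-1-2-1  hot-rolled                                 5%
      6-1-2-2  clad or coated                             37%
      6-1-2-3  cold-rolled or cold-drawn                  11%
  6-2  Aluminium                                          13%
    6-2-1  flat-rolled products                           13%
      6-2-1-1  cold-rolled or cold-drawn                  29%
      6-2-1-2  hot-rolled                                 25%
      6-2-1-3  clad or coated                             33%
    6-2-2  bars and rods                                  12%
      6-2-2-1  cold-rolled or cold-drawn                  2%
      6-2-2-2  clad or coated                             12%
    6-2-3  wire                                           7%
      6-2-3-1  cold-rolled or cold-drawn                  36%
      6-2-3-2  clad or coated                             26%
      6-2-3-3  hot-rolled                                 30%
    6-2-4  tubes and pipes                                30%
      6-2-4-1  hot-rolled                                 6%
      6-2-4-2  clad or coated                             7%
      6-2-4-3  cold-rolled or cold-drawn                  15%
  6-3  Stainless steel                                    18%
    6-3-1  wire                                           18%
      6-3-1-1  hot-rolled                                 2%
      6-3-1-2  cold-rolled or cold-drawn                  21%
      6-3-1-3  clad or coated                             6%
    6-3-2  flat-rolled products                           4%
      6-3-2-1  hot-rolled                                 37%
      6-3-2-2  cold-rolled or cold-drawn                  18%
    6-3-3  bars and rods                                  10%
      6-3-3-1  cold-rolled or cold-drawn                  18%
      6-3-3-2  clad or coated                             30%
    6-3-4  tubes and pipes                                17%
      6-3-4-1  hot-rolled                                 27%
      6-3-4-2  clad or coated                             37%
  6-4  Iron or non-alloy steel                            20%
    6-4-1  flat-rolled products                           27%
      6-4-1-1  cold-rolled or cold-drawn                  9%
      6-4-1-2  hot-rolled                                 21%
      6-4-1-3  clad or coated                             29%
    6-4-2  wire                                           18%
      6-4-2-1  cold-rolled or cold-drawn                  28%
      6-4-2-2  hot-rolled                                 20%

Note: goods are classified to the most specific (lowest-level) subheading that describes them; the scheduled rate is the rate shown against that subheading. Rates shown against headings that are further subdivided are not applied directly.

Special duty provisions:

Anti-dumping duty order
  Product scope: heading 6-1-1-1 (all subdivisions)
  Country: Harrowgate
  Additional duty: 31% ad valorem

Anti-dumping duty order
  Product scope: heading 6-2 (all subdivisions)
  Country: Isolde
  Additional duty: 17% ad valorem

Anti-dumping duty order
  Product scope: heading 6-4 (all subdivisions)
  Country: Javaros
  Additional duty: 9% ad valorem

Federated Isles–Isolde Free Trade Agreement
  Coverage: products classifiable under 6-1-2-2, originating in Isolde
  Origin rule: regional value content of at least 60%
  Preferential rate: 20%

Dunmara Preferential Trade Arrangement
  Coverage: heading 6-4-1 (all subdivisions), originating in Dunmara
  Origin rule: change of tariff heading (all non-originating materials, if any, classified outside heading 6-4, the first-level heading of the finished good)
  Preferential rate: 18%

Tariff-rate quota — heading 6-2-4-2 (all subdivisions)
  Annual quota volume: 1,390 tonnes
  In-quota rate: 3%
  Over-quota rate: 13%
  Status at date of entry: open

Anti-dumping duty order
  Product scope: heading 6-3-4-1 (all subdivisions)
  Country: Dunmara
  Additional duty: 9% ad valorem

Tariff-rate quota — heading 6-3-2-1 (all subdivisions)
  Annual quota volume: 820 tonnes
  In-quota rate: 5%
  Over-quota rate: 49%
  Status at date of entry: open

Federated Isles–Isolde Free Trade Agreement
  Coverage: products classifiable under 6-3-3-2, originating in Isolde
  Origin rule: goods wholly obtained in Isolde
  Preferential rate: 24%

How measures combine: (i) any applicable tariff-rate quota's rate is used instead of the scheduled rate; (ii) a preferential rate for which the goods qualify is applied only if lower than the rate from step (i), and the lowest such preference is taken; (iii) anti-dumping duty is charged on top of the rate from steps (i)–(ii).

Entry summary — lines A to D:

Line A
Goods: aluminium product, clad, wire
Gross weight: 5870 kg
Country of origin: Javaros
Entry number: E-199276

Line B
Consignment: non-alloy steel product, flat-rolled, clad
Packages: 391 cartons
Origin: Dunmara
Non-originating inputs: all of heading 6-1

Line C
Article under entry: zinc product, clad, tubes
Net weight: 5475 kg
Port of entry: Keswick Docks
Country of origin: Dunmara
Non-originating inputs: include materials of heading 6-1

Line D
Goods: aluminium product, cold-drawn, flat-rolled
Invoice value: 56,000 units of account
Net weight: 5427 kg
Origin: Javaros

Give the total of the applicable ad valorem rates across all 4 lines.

100%

Line A: aluminium → 6-2; wire → 6-2-3; clad → 6-2-3-2. Scheduled 26%. No special measure applies. → 26%.
Line B: non-alloy steel → 6-4; flat-rolled → 6-4-1; clad → 6-4-1-3. Scheduled 29%. Dunmara agreement on 6-4-1: CTH met → 18% available; preferential 18%. → 18%.
Line C: zinc → 6-1; tubes → 6-1-1; clad → 6-1-1-2. Scheduled 27%. Dunmara agreement on 6-4-1: 6-1-1-2 not covered. → 27%.
Line D: aluminium → 6-2; flat-rolled → 6-2-1; cold-drawn → 6-2-1-1. Scheduled 29%. No special measure applies. → 29%.
Sum: 26% + 18% + 27% + 29% = 100%.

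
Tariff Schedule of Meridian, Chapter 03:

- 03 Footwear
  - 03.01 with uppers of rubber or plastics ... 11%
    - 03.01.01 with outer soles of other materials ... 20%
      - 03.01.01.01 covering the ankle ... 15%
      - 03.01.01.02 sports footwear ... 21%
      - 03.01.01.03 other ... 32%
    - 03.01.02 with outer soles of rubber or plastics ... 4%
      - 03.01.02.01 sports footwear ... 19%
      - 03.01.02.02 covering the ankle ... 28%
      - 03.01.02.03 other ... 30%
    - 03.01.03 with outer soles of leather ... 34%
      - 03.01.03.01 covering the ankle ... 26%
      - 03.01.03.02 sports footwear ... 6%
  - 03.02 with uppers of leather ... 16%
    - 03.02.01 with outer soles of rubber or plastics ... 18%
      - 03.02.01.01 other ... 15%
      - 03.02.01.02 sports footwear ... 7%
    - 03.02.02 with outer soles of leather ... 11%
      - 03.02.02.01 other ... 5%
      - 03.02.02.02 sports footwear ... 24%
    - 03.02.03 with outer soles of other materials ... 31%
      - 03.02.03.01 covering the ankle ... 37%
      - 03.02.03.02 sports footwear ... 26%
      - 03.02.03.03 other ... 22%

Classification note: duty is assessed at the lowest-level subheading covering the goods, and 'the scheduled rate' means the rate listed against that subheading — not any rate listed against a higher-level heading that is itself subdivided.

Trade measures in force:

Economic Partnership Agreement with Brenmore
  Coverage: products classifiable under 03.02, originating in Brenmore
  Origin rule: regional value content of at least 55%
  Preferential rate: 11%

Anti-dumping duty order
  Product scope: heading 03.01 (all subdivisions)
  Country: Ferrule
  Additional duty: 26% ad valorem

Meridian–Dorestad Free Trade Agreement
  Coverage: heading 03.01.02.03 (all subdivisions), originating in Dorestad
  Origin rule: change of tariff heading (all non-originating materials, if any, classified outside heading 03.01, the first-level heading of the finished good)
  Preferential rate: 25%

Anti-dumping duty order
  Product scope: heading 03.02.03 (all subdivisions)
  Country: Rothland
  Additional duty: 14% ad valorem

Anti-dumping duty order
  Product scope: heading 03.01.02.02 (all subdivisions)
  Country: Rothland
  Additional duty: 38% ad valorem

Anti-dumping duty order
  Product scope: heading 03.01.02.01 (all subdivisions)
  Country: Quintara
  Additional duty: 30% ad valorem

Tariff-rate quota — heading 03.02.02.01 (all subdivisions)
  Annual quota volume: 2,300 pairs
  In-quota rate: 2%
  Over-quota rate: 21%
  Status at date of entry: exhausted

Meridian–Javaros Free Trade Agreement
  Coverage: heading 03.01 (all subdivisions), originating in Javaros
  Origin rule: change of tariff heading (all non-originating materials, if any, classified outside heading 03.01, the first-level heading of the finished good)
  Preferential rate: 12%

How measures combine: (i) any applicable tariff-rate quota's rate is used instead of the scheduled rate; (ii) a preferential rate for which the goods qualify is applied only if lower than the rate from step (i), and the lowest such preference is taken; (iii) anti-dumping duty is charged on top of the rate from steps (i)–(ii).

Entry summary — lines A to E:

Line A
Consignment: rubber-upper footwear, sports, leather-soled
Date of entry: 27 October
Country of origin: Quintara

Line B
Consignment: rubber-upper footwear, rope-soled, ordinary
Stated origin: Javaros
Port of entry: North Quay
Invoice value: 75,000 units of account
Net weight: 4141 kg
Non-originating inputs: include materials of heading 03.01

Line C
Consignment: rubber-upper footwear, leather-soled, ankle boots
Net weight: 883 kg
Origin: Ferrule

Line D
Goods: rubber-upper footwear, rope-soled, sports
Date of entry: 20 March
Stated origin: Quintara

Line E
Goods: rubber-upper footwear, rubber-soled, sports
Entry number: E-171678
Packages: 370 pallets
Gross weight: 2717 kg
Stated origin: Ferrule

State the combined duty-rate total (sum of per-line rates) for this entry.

156%

Line A: rubber-upper → 03.01; leather-soled → 03.01.03; sports → 03.01.03.02. Scheduled 6%. No special measure applies. → 6%.
Line B: rubber-upper → 03.01; rope-soled → 03.01.01; ordinary → 03.01.01.03. Scheduled 32%. Javaros agreement on 03.01: CTH not met. → 32%.
Line C: rubber-upper → 03.01; leather-soled → 03.01.03; ankle boots → 03.01.03.01. Scheduled 26%. anti-dumping (Ferrule, 03.01): +26%; total 26% + 26% = 52%. → 52%.
Line D: rubber-upper → 03.01; rope-soled → 03.01.01; sports → 03.01.01.02. Scheduled 21%. No special measure applies. → 21%.
Line E: rubber-upper → 03.01; rubber-soled → 03.01.02; sports → 03.01.02.01. Scheduled 19%. anti-dumping (Ferrule, 03.01): +26%; total 19% + 26% = 45%. → 45%.
Sum: 6% + 32% + 52% + 21% + 45% = 156%.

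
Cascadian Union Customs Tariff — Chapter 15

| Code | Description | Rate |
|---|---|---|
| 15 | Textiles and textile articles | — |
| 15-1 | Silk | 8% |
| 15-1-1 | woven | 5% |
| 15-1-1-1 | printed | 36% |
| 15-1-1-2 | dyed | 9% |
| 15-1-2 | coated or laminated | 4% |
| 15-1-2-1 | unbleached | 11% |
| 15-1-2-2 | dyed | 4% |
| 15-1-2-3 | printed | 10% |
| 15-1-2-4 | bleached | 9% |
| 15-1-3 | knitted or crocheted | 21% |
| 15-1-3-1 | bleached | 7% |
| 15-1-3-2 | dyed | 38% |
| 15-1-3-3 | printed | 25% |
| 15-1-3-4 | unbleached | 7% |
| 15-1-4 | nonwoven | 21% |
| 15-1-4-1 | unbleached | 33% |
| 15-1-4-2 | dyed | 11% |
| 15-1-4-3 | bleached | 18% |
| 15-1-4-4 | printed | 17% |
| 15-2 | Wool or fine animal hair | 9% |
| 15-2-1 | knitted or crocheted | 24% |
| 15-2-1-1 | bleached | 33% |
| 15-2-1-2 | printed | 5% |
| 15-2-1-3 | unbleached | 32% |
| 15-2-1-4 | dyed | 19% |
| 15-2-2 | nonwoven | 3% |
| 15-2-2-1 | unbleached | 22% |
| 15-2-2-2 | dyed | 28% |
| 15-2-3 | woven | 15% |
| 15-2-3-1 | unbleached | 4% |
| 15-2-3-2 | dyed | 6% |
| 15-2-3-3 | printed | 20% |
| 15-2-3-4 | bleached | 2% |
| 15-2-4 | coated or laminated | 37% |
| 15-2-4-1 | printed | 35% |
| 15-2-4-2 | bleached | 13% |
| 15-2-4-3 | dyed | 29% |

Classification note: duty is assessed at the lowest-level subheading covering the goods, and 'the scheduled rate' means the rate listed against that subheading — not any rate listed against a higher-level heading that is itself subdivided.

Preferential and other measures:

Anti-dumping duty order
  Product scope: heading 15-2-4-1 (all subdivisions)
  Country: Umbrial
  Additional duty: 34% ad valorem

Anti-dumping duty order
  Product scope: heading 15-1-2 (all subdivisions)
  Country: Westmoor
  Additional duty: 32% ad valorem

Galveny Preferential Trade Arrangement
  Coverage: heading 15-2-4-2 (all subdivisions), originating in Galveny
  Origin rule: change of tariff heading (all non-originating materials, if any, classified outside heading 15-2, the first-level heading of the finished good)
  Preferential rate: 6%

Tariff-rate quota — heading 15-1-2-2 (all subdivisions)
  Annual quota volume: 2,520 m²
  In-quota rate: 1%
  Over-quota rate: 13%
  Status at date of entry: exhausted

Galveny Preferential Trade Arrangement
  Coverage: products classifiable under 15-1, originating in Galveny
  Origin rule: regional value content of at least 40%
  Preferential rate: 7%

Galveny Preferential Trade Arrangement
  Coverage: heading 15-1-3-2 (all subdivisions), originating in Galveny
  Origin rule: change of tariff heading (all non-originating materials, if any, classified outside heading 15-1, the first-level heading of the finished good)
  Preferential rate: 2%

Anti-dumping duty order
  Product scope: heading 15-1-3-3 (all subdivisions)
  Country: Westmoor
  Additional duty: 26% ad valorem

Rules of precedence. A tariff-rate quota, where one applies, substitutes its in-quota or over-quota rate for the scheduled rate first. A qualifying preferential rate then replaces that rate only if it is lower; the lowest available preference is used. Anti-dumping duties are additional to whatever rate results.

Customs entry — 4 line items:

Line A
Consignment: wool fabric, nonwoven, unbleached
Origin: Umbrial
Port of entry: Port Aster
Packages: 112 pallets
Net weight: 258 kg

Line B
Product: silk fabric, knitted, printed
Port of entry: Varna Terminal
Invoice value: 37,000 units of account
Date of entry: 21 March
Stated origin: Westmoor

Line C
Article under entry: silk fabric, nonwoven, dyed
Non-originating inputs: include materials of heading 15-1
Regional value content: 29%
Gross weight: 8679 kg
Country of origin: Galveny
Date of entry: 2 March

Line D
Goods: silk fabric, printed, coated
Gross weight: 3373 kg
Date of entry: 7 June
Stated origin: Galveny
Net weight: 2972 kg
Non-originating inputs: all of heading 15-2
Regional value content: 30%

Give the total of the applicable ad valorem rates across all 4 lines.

Line A: wool → 15-2; nonwoven → 15-2-2; unbleached → 15-2-2-1. Scheduled 22%. No special measure applies. → 22%.
Line B: silk → 15-1; knitted → 15-1-3; printed → 15-1-3-3. Scheduled 25%. anti-dumping (Westmoor, 15-1-3-3): +26%; total 25% + 26% = 51%. → 51%.
Line C: silk → 15-1; nonwoven → 15-1-4; dyed → 15-1-4-2. Scheduled 11%. Galveny agreement on 15-2-4-2: 15-1-4-2 not covered; Galveny agreement on 15-1: RVC < 40%; Galveny agreement on 15-1-3-2: 15-1-4-2 not covered. → 11%.
Line D: silk → 15-1; coated → 15-1-2; printed → 15-1-2-3. Scheduled 10%. Galveny agreement on 15-2-4-2: 15-1-2-3 not covered; Galveny agreement on 15-1: RVC < 40%; Galveny agreement on 15-1-3-2: 15-1-2-3 not covered. → 10%.
Sum: 22% + 51% + 11% + 10% = 94%.

94%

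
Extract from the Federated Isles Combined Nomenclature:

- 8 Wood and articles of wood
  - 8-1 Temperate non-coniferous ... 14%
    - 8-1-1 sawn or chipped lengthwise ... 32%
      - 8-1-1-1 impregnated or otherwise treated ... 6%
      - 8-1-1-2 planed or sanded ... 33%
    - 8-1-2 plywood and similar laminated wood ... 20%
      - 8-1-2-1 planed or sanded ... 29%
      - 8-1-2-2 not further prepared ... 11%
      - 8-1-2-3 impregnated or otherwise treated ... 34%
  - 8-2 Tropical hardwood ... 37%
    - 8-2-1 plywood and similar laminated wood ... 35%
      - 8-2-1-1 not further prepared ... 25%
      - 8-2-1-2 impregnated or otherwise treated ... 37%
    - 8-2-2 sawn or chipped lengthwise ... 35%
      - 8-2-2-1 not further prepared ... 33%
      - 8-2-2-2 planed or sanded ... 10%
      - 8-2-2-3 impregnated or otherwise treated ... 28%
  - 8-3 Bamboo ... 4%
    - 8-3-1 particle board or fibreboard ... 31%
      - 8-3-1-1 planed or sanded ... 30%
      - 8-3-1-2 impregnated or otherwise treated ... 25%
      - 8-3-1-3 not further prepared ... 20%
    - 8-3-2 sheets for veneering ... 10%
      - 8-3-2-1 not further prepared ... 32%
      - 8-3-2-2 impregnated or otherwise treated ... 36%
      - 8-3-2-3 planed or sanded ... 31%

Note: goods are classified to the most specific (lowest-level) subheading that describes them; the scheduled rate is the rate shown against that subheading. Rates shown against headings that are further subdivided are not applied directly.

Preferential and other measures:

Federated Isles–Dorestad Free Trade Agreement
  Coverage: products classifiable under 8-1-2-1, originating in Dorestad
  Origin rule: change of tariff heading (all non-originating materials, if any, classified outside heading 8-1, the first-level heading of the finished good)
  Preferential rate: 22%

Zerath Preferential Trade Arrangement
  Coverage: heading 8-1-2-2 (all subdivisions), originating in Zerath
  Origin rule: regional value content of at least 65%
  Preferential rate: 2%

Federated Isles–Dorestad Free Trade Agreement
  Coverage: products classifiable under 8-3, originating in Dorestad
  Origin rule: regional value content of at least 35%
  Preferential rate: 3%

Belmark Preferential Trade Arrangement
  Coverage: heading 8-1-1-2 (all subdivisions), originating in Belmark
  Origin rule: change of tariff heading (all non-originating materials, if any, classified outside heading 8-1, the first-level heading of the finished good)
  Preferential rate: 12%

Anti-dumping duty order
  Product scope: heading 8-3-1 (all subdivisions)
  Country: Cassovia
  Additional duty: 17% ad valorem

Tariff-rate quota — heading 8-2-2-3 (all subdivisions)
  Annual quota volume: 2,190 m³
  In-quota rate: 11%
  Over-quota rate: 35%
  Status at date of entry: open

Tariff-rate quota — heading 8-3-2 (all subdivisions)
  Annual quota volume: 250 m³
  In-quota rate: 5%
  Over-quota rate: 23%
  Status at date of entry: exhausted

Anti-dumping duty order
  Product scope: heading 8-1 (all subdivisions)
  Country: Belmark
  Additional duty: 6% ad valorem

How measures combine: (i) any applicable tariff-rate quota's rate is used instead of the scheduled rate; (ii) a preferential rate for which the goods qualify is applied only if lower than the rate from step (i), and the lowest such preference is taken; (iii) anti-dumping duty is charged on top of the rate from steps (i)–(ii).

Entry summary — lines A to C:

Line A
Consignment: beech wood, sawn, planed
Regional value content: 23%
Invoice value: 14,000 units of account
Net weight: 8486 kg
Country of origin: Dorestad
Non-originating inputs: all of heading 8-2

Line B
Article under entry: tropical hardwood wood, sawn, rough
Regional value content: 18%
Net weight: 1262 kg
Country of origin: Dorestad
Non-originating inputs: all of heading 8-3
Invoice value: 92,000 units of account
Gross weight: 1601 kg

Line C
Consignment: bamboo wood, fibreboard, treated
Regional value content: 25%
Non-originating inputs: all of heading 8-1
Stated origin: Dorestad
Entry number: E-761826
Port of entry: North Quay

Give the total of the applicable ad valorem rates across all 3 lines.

91%

Line A: beech → 8-1; sawn → 8-1-1; planed → 8-1-1-2. Scheduled 33%. Dorestad agreement on 8-1-2-1: 8-1-1-2 not covered; Dorestad agreement on 8-3: 8-1-1-2 not covered. → 33%.
Line B: tropical hardwood → 8-2; sawn → 8-2-2; rough → 8-2-2-1. Scheduled 33%. Dorestad agreement on 8-1-2-1: 8-2-2-1 not covered; Dorestad agreement on 8-3: 8-2-2-1 not covered. → 33%.
Line C: bamboo → 8-3; fibreboard → 8-3-1; treated → 8-3-1-2. Scheduled 25%. Dorestad agreement on 8-1-2-1: 8-3-1-2 not covered; Dorestad agreement on 8-3: RVC < 35%. → 25%.
Sum: 33% + 33% + 25% = 91%.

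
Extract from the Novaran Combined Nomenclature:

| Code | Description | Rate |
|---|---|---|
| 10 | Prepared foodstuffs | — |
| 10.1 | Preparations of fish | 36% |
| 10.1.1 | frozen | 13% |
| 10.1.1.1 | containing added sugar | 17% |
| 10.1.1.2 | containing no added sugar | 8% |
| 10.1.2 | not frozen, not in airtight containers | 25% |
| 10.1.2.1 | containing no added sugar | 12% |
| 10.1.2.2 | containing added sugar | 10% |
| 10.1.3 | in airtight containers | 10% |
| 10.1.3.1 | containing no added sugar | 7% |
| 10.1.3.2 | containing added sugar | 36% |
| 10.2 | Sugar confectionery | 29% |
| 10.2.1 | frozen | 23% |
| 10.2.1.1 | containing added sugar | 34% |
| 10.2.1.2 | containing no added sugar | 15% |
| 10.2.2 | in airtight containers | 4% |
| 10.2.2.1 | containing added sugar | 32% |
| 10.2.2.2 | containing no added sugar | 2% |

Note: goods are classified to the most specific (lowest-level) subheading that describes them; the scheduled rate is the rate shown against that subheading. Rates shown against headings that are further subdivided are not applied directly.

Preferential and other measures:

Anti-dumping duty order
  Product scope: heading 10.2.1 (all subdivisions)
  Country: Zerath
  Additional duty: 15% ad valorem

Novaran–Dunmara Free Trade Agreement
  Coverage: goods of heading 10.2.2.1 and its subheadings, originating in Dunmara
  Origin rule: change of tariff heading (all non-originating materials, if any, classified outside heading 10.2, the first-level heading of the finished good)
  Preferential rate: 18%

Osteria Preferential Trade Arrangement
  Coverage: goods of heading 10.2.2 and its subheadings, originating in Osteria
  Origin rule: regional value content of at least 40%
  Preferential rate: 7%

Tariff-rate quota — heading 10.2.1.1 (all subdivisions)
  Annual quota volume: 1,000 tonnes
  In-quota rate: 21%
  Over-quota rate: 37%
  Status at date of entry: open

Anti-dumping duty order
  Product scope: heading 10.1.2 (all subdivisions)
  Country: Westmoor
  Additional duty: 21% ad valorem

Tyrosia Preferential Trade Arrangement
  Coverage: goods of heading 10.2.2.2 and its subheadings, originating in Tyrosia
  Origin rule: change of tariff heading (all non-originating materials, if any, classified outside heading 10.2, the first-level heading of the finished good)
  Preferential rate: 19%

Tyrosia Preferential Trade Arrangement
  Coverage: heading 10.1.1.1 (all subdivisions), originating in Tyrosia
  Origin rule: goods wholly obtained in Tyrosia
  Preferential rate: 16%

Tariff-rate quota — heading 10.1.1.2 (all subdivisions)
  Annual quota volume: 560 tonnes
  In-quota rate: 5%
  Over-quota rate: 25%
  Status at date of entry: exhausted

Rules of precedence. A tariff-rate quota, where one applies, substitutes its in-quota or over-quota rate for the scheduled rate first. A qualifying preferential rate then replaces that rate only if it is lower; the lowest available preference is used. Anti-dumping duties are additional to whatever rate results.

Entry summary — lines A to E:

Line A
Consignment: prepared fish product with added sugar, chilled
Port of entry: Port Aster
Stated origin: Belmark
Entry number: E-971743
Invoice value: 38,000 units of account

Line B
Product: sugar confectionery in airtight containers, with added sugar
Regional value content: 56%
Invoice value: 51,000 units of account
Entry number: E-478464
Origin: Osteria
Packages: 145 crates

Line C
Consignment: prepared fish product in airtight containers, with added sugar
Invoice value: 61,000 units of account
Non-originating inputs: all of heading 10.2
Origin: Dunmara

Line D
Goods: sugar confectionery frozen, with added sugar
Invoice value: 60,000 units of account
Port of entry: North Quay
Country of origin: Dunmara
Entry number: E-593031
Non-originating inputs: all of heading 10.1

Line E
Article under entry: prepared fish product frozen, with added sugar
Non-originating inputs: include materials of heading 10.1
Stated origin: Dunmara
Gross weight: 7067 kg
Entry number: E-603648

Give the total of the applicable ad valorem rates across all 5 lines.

91%

Line A: prepared fish product → 10.1; chilled → 10.1.2; with added sugar → 10.1.2.2. Scheduled 10%. No special measure applies. → 10%.
Line B: sugar confectionery → 10.2; in airtight containers → 10.2.2; with added sugar → 10.2.2.1. Scheduled 32%. Osteria agreement on 10.2.2: RVC ≥ 40% → 7% available; preferential 7%. → 7%.
Line C: prepared fish product → 10.1; in airtight containers → 10.1.3; with added sugar → 10.1.3.2. Scheduled 36%. Dunmara agreement on 10.2.2.1: 10.1.3.2 not covered. → 36%.
Line D: sugar confectionery → 10.2; frozen → 10.2.1; with added sugar → 10.2.1.1. Scheduled 34%. quota on 10.2.1.1 open → in-quota 21%; Dunmara agreement on 10.2.2.1: 10.2.1.1 not covered. → 21%.
Line E: prepared fish product → 10.1; frozen → 10.1.1; with added sugar → 10.1.1.1. Scheduled 17%. Dunmara agreement on 10.2.2.1: 10.1.1.1 not covered. → 17%.
Sum: 10% + 7% + 36% + 21% + 17% = 91%.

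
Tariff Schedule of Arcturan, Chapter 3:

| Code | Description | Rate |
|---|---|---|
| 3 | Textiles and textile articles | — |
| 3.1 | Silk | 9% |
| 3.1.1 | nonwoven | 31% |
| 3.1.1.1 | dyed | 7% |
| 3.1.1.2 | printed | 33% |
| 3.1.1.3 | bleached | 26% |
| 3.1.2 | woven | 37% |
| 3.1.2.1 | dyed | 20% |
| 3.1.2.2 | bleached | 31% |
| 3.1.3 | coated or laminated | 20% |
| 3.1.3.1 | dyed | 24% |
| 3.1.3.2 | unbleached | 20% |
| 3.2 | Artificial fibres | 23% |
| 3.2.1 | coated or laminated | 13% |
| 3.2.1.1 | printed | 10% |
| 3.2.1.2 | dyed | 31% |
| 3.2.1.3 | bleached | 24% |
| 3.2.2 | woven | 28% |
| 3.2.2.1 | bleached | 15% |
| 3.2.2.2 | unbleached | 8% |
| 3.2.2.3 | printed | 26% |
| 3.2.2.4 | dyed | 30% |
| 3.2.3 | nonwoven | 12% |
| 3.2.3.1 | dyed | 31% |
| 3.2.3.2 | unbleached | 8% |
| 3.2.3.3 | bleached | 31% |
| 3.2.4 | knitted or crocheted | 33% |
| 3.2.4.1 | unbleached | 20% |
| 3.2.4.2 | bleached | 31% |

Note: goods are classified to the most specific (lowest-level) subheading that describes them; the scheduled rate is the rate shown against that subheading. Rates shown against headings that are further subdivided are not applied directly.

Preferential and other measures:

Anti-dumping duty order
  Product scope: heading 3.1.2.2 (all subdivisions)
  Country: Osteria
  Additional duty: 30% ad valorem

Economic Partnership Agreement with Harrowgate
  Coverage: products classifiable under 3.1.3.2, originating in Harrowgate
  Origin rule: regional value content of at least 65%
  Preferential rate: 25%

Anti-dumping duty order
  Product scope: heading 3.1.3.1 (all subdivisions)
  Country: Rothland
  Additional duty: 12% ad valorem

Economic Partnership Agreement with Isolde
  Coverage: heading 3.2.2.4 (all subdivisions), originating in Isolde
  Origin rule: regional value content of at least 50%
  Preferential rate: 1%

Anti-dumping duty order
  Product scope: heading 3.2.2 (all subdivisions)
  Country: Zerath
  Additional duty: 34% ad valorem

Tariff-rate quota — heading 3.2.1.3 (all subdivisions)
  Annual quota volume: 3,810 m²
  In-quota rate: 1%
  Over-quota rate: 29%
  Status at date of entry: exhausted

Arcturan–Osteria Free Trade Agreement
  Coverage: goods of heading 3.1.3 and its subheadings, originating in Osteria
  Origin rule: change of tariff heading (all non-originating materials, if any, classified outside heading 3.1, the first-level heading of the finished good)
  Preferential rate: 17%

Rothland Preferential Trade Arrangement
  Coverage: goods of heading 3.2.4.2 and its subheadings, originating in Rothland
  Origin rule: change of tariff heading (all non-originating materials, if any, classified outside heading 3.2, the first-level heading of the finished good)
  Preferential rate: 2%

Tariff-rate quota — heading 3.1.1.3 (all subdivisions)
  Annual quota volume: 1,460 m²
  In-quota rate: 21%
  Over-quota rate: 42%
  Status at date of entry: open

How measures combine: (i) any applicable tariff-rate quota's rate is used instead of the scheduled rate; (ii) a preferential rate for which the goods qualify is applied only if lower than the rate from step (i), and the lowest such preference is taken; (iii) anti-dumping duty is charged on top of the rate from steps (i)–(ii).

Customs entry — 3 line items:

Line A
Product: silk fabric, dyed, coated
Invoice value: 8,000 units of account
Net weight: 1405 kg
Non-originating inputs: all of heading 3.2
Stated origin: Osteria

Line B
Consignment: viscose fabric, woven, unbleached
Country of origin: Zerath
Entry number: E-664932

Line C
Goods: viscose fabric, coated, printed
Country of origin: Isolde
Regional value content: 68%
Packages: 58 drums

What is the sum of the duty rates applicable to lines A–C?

69%

Line A: silk → 3.1; coated → 3.1.3; dyed → 3.1.3.1. Scheduled 24%. Osteria agreement on 3.1.3: CTH met → 17% available; preferential 17%. → 17%.
Line B: viscose → 3.2; woven → 3.2.2; unbleached → 3.2.2.2. Scheduled 8%. anti-dumping (Zerath, 3.2.2): +34%; total 8% + 34% = 42%. → 42%.
Line C: viscose → 3.2; coated → 3.2.1; printed → 3.2.1.1. Scheduled 10%. Isolde agreement on 3.2.2.4: 3.2.1.1 not covered. → 10%.
Sum: 17% + 42% + 10% = 69%.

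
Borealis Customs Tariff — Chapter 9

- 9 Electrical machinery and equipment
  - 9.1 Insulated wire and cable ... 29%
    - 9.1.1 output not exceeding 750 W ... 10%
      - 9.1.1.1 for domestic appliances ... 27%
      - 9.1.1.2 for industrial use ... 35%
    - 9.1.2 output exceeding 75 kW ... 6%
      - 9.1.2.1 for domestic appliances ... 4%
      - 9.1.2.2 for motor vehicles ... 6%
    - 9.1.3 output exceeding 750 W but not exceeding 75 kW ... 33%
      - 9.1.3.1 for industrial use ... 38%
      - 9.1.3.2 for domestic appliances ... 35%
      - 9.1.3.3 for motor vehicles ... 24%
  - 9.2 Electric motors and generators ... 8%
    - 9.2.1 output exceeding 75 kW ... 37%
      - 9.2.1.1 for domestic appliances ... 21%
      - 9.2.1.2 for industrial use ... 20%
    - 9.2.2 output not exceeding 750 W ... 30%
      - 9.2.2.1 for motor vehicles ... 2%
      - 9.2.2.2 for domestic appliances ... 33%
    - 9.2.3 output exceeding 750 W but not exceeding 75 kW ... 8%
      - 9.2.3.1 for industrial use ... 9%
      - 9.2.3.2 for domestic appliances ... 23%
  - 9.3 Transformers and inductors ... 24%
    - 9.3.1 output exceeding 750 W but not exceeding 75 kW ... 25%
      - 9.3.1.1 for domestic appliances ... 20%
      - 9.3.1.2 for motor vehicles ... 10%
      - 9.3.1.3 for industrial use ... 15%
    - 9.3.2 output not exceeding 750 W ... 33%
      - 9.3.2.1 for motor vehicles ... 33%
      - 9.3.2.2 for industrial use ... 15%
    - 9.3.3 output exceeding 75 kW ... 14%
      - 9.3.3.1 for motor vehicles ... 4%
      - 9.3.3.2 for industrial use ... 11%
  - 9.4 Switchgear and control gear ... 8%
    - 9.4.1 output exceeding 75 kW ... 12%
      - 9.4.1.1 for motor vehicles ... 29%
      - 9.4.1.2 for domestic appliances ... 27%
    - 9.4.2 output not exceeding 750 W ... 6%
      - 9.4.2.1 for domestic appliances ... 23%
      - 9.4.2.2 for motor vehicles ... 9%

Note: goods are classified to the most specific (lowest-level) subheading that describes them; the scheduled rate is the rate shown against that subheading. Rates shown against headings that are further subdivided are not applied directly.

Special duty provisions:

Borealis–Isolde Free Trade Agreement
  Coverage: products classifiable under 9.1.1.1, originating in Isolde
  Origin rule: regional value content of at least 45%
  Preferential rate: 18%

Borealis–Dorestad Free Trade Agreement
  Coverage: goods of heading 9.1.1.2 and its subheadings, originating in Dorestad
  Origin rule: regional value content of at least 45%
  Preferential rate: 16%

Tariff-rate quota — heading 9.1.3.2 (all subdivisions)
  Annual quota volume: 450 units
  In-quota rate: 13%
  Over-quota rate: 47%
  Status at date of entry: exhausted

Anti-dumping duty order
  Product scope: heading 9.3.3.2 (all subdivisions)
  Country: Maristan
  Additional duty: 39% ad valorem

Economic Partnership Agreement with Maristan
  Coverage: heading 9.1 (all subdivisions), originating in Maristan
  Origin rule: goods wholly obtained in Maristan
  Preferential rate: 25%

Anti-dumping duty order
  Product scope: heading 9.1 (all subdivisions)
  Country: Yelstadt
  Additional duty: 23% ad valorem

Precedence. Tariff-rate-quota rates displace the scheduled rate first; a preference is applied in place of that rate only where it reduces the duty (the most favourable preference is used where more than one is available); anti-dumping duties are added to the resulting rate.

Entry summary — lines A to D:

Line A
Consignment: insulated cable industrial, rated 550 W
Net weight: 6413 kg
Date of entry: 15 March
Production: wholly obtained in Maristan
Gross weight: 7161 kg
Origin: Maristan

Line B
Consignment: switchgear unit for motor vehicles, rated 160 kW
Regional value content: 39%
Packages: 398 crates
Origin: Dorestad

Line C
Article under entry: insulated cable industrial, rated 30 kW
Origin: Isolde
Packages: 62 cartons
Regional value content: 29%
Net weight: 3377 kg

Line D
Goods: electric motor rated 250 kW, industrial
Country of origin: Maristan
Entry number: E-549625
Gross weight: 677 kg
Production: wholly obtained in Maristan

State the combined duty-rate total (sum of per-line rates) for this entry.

Line A: insulated cable → 9.1; rated 550 W → 9.1.1; industrial → 9.1.1.2. Scheduled 35%. Maristan agreement on 9.1: wholly obtained → 25% available; preferential 25%. → 25%.
Line B: switchgear unit → 9.4; rated 160 kW → 9.4.1; for motor vehicles → 9.4.1.1. Scheduled 29%. Dorestad agreement on 9.1.1.2: 9.4.1.1 not covered. → 29%.
Line C: insulated cable → 9.1; rated 30 kW → 9.1.3; industrial → 9.1.3.1. Scheduled 38%. Isolde agreement on 9.1.1.1: 9.1.3.1 not covered. → 38%.
Line D: electric motor → 9.2; rated 250 kW → 9.2.1; industrial → 9.2.1.2. Scheduled 20%. Maristan agreement on 9.1: 9.2.1.2 not covered. → 20%.
Sum: 25% + 29% + 38% + 20% = 112%.

112%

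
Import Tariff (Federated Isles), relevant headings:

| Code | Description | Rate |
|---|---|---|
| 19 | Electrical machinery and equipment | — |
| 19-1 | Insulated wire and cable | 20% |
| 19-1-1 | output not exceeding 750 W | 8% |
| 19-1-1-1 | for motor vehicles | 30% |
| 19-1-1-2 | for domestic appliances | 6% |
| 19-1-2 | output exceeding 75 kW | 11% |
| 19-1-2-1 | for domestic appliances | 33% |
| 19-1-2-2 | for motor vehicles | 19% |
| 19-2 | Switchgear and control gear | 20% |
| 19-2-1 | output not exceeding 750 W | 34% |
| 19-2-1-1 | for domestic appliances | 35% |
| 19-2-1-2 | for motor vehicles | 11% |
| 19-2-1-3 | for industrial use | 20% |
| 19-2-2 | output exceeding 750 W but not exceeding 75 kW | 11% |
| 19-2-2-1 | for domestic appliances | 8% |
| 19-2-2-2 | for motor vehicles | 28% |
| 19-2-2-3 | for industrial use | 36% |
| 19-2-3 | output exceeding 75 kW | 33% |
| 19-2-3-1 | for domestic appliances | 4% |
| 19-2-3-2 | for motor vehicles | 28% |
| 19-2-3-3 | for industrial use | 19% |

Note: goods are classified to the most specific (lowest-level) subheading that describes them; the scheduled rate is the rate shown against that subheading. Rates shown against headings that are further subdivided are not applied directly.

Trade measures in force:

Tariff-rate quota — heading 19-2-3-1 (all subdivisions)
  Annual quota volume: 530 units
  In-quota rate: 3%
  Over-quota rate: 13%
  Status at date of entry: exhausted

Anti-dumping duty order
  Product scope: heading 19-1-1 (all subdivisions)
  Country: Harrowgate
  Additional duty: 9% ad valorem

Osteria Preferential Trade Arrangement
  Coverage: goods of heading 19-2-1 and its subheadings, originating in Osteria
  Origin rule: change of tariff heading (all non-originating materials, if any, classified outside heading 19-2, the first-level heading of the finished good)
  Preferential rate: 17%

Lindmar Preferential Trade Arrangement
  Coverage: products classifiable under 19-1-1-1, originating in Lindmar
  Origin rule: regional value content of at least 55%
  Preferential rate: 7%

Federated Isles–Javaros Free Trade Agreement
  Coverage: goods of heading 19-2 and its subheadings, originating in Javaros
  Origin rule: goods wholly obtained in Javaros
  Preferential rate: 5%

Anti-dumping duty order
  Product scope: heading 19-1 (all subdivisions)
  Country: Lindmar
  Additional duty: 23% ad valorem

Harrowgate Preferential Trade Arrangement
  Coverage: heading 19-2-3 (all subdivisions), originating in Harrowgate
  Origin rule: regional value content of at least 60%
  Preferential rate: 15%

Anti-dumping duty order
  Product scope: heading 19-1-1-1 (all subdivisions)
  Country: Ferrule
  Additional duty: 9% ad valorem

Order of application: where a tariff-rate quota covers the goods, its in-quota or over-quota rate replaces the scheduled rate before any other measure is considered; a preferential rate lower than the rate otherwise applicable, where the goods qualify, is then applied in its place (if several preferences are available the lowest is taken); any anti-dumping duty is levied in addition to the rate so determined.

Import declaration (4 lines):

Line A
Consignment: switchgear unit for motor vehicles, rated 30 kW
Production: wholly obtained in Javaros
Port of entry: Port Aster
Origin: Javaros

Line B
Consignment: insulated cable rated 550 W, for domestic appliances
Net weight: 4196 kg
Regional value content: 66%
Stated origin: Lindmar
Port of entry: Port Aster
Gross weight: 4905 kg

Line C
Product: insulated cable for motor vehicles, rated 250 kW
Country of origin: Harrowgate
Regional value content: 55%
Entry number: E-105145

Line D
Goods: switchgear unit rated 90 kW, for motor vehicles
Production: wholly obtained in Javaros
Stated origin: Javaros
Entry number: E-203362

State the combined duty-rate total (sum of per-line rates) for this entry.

58%

Line A: switchgear unit → 19-2; rated 30 kW → 19-2-2; for motor vehicles → 19-2-2-2. Scheduled 28%. Javaros agreement on 19-2: wholly obtained → 5% available; preferential 5%. → 5%.
Line B: insulated cable → 19-1; rated 550 W → 19-1-1; for domestic appliances → 19-1-1-2. Scheduled 6%. Lindmar agreement on 19-1-1-1: 19-1-1-2 not covered; anti-dumping (Lindmar, 19-1): +23%; total 6% + 23% = 29%. → 29%.
Line C: insulated cable → 19-1; rated 250 kW → 19-1-2; for motor vehicles → 19-1-2-2. Scheduled 19%. Harrowgate agreement on 19-2-3: 19-1-2-2 not covered. → 19%.
Line D: switchgear unit → 19-2; rated 90 kW → 19-2-3; for motor vehicles → 19-2-3-2. Scheduled 28%. Javaros agreement on 19-2: wholly obtained → 5% available; preferential 5%. → 5%.
Sum: 5% + 29% + 19% + 5% = 58%.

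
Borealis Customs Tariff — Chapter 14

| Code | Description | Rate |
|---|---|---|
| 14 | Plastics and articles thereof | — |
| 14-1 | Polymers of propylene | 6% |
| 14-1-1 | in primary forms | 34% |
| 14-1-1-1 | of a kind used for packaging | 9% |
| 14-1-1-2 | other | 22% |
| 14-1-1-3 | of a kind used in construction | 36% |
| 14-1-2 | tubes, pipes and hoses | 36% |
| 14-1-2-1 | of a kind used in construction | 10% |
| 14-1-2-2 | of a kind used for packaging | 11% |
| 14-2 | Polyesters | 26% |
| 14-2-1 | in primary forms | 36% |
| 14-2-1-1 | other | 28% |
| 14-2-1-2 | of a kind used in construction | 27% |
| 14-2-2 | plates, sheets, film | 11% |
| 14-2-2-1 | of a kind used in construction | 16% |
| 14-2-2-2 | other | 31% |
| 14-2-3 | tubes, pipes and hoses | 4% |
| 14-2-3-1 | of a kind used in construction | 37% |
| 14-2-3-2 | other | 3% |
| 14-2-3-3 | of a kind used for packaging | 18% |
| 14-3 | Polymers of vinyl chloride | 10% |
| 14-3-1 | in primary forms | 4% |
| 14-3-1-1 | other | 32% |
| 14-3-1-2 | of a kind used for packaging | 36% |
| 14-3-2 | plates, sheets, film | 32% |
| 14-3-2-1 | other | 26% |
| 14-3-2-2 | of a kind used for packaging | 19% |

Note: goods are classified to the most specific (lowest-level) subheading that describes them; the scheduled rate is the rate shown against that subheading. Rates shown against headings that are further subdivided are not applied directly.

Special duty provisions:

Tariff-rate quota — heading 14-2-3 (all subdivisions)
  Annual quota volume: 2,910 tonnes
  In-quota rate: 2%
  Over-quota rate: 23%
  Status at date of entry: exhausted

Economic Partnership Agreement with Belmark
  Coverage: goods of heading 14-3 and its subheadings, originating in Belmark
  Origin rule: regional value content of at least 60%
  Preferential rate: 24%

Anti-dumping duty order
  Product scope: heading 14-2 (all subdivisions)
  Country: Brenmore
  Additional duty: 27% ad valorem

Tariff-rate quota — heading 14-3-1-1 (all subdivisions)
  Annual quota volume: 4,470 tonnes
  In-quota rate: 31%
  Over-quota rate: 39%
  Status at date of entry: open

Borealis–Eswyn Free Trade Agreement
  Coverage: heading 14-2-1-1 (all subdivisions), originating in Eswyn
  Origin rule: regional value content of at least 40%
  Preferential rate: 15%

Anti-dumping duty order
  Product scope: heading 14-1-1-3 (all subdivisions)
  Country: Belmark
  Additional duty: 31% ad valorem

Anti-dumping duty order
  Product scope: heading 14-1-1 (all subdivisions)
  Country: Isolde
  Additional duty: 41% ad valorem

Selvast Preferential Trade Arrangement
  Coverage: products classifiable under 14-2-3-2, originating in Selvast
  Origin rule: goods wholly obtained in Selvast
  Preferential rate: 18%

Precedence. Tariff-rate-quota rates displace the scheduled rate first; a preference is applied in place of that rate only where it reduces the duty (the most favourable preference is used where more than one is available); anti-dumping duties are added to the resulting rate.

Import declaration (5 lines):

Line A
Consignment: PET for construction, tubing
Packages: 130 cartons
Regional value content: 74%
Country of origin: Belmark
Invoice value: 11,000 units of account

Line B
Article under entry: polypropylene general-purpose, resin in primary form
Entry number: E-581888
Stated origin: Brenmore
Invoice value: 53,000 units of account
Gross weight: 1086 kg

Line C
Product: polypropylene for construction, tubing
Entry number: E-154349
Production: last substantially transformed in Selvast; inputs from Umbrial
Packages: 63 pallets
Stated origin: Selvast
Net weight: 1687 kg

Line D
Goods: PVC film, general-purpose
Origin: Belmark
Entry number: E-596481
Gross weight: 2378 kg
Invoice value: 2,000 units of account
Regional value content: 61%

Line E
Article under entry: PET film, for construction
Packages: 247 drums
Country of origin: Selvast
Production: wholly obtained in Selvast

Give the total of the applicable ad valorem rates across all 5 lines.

Line A: PET → 14-2; tubing → 14-2-3; for construction → 14-2-3-1. Scheduled 37%. quota on 14-2-3 exhausted → over-quota 23%; Belmark agreement on 14-3: 14-2-3-1 not covered. → 23%.
Line B: polypropylene → 14-1; resin in primary form → 14-1-1; general-purpose → 14-1-1-2. Scheduled 22%. No special measure applies. → 22%.
Line C: polypropylene → 14-1; tubing → 14-1-2; for construction → 14-1-2-1. Scheduled 10%. Selvast agreement on 14-2-3-2: 14-1-2-1 not covered. → 10%.
Line D: PVC → 14-3; film → 14-3-2; general-purpose → 14-3-2-1. Scheduled 26%. Belmark agreement on 14-3: RVC ≥ 60% → 24% available; preferential 24%. → 24%.
Line E: PET → 14-2; film → 14-2-2; for construction → 14-2-2-1. Scheduled 16%. Selvast agreement on 14-2-3-2: 14-2-2-1 not covered. → 16%.
Sum: 23% + 22% + 10% + 24% + 16% = 95%.

95%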